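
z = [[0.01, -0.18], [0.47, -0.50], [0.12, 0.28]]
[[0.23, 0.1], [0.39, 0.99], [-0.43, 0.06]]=z @ [[-0.56, 1.59], [-1.3, -0.48]]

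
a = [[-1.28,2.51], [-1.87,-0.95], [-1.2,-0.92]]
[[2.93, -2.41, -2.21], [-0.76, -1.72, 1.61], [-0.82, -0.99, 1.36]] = a @ [[-0.15, 1.12, -0.33],  [1.09, -0.39, -1.05]]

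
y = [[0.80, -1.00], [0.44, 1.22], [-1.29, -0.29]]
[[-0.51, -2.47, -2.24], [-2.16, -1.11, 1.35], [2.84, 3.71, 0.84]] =y @ [[-1.96, -2.91, -0.98],[-1.06, 0.14, 1.46]]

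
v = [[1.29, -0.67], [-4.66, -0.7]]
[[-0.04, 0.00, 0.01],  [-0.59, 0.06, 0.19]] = v@[[0.09, -0.01, -0.03], [0.24, -0.02, -0.07]]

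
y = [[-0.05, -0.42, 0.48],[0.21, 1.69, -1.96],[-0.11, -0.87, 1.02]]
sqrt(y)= [[0.01, -0.28, 0.24],[0.12, 1.07, -1.14],[-0.07, -0.51, 0.67]]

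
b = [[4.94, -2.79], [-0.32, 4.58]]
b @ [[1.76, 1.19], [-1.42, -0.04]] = [[12.66, 5.99],[-7.07, -0.56]]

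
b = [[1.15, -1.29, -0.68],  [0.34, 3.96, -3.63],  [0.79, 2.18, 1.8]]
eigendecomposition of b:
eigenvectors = [[(-0.94+0j),-0.08+0.38j,-0.08-0.38j],[0.33+0.00j,(0.73+0j),0.73-0.00j],[(0.12+0j),0.26-0.50j,(0.26+0.5j)]]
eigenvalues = [(1.7+0j), (2.61+2.65j), (2.61-2.65j)]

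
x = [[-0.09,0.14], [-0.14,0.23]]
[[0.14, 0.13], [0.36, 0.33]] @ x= [[-0.03, 0.05],[-0.08, 0.13]]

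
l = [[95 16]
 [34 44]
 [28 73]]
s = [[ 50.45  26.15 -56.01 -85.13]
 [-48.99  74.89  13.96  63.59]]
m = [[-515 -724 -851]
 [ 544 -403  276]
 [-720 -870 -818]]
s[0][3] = -85.13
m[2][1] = -870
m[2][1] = -870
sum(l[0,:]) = 111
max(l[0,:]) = 95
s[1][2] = 13.96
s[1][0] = -48.99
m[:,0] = [-515, 544, -720]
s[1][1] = 74.89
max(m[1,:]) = 544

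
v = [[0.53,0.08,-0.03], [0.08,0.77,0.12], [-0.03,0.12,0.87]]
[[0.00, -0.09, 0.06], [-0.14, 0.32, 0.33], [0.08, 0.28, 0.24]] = v@[[0.04,-0.21,0.07], [-0.20,0.40,0.39], [0.12,0.26,0.23]]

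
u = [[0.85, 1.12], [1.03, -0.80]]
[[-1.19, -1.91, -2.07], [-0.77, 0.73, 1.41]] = u @ [[-0.99, -0.39, -0.04], [-0.31, -1.41, -1.82]]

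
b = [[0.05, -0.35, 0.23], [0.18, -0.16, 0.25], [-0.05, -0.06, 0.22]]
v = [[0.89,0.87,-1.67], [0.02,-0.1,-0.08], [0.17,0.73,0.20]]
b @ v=[[0.08, 0.25, -0.01], [0.20, 0.36, -0.24], [-0.01, 0.12, 0.13]]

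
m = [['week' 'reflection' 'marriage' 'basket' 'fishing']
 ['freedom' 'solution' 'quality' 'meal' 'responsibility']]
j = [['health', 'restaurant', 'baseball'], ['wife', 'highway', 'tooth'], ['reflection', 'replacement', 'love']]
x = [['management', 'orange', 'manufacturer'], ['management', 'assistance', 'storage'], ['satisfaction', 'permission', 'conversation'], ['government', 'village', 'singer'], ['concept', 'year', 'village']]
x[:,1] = ['orange', 'assistance', 'permission', 'village', 'year']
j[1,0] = 'wife'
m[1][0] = 'freedom'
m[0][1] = 'reflection'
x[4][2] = 'village'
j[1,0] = 'wife'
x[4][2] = 'village'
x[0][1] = 'orange'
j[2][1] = 'replacement'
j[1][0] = 'wife'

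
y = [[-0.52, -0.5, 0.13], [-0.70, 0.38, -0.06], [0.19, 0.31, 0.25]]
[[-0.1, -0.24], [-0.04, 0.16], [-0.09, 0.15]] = y @ [[0.09, 0.02], [-0.01, 0.46], [-0.42, 0.03]]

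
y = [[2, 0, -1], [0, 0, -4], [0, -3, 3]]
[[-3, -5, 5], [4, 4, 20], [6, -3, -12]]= y@[[-2, -3, 0], [-3, 0, -1], [-1, -1, -5]]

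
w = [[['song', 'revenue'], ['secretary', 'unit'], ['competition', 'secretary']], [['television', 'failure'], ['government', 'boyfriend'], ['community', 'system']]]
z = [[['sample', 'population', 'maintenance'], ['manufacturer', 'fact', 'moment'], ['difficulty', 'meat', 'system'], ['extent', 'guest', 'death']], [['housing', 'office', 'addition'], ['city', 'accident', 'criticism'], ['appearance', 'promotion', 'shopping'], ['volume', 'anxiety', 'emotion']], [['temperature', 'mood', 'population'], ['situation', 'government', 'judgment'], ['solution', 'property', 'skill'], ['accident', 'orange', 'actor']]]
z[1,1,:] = ['city', 'accident', 'criticism']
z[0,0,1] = 'population'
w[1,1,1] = 'boyfriend'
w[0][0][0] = 'song'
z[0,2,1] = 'meat'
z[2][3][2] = 'actor'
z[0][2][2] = 'system'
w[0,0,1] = 'revenue'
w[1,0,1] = 'failure'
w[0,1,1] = 'unit'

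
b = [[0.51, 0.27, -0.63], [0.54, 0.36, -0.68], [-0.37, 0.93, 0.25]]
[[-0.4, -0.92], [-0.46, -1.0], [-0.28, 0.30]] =b @ [[-0.27, -1.17], [-0.47, -0.25], [0.21, 0.41]]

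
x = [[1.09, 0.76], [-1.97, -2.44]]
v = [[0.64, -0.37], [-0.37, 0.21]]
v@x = [[1.43, 1.39],[-0.82, -0.79]]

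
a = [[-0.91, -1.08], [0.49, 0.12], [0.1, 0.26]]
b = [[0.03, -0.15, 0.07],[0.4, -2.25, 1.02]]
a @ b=[[-0.46, 2.57, -1.17], [0.06, -0.34, 0.16], [0.11, -0.60, 0.27]]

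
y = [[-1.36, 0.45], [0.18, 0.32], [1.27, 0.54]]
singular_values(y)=[1.87, 0.77]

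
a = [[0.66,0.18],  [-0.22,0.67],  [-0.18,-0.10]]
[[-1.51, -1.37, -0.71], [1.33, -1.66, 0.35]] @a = [[-0.57,-1.12], [1.18,-0.91]]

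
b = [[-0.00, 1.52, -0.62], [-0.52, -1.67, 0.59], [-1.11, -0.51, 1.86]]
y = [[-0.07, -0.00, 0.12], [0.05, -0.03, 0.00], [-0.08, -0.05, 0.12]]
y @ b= [[-0.13, -0.17, 0.27], [0.02, 0.13, -0.05], [-0.11, -0.10, 0.24]]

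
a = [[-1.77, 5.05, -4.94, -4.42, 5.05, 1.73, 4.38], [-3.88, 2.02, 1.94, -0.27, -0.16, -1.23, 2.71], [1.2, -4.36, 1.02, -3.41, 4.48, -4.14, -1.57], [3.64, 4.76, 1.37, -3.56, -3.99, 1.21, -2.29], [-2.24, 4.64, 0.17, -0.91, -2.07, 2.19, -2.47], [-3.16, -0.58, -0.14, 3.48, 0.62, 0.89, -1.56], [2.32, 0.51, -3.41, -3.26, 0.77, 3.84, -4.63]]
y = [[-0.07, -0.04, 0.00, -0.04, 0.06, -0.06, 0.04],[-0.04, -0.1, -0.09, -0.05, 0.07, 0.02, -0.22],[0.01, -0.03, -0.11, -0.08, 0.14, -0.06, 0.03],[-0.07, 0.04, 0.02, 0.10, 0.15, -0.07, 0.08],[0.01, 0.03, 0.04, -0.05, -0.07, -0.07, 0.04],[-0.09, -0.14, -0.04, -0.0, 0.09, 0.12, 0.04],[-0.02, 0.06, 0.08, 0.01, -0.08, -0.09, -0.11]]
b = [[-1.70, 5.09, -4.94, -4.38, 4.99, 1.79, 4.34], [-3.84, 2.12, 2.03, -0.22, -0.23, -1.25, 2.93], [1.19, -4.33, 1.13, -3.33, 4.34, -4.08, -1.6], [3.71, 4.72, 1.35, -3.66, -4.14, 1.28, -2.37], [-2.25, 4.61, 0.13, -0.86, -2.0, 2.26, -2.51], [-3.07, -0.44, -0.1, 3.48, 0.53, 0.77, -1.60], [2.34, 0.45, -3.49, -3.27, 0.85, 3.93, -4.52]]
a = y + b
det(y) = 0.00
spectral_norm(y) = 0.35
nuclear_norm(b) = 45.85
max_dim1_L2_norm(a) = 10.97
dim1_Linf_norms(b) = [5.09, 3.84, 4.34, 4.72, 4.61, 3.48, 4.52]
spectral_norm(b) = 12.21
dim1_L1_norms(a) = [27.34, 12.21, 20.18, 20.82, 14.69, 10.43, 18.74]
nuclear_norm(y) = 1.15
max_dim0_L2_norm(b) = 9.65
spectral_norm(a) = 12.14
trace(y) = -0.24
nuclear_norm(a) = 45.85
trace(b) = -7.86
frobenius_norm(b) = 20.78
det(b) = -12614.39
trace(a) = -8.10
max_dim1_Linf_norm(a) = 5.05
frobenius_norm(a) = 20.77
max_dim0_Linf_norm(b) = 5.09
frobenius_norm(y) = 0.54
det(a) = -14412.81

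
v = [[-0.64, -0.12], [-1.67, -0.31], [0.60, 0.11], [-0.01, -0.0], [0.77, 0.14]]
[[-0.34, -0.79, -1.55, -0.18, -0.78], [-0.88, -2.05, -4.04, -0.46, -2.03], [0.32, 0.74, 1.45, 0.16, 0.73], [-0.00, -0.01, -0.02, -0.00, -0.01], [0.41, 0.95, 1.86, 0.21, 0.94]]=v@[[0.45, 1.22, 2.48, 0.33, 1.30], [0.43, 0.05, -0.33, -0.3, -0.46]]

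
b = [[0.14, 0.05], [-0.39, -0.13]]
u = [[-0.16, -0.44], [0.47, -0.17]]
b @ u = [[0.00, -0.07],[0.0, 0.19]]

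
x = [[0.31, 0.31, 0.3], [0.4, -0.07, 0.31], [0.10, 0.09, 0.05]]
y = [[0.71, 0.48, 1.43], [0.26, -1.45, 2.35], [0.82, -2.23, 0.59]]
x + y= [[1.02, 0.79, 1.73], [0.66, -1.52, 2.66], [0.92, -2.14, 0.64]]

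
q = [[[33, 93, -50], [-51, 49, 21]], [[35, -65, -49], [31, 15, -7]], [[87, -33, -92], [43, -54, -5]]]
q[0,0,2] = -50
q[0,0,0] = 33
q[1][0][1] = -65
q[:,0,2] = [-50, -49, -92]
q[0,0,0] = 33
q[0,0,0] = 33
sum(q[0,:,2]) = -29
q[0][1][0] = -51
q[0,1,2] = 21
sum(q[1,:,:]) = -40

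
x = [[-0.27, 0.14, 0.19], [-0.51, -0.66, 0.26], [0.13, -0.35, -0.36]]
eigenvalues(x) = [(-0.12+0j), (-0.59+0.41j), (-0.59-0.41j)]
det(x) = -0.06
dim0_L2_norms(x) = [0.59, 0.76, 0.48]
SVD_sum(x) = [[-0.06, -0.08, 0.03], [-0.52, -0.66, 0.24], [-0.05, -0.07, 0.02]] + [[-0.15, 0.19, 0.22], [-0.01, 0.01, 0.01], [0.22, -0.3, -0.34]] + [[-0.06,0.03,-0.06], [0.01,-0.0,0.01], [-0.04,0.02,-0.04]]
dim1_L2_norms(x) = [0.36, 0.87, 0.52]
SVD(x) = [[-0.12, 0.55, 0.83], [-0.99, 0.02, -0.16], [-0.1, -0.84, 0.54]] @ diag([0.8843374267593834, 0.6053969153188062, 0.11109406174528853]) @ [[0.59,0.76,-0.27], [-0.44,0.59,0.68], [-0.68,0.28,-0.68]]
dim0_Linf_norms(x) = [0.51, 0.66, 0.36]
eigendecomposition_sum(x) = [[(-0.07+0j), (0.01+0j), -0.04-0.00j], [(0.03-0j), -0.00-0.00j, 0.02+0.00j], [(-0.07+0j), 0.01+0.00j, (-0.05-0j)]] + [[-0.10+0.12j, (0.07+0.14j), 0.12-0.06j],[(-0.27-0.24j), -0.33+0.14j, 0.12+0.26j],[(0.1-0.25j), -0.18-0.20j, (-0.16+0.15j)]] + [[-0.10-0.12j, (0.07-0.14j), 0.12+0.06j], [(-0.27+0.24j), (-0.33-0.14j), 0.12-0.26j], [0.10+0.25j, -0.18+0.20j, -0.16-0.15j]]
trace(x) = -1.29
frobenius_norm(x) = 1.08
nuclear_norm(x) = 1.60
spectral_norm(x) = 0.88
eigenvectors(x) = [[0.65+0.00j, (-0.01-0.33j), (-0.01+0.33j)], [-0.26+0.00j, 0.75+0.00j, (0.75-0j)], [0.72+0.00j, (0.19+0.54j), (0.19-0.54j)]]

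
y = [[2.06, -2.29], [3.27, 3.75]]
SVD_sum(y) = [[-0.36, -0.47], [2.98, 3.97]] + [[2.42, -1.82], [0.29, -0.22]]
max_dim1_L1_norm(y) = 7.02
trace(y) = 5.81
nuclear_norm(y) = 8.04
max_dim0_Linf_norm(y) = 3.75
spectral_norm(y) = 5.00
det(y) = 15.21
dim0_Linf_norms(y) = [3.27, 3.75]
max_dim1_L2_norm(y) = 4.98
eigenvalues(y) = [(2.9+2.6j), (2.9-2.6j)]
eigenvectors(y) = [[(0.2-0.61j), (0.2+0.61j)],  [-0.77+0.00j, (-0.77-0j)]]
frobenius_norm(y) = 5.85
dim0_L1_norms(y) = [5.33, 6.04]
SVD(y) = [[-0.12, 0.99],[0.99, 0.12]] @ diag([4.997666884027792, 3.0440804385383684]) @ [[0.6,0.8], [0.80,-0.60]]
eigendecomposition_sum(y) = [[1.03+1.77j, -1.15+1.28j], [(1.63-1.82j), (1.88+0.83j)]] + [[1.03-1.77j,-1.15-1.28j], [1.63+1.82j,(1.88-0.83j)]]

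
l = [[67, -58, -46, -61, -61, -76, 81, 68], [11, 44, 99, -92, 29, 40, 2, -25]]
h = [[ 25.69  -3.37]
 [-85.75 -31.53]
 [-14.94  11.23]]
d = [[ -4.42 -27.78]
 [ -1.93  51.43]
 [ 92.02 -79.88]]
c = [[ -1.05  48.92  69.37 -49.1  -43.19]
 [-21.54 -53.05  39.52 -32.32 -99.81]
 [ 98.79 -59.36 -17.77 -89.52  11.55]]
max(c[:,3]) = -32.32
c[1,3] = -32.32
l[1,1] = 44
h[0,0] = 25.69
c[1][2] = 39.52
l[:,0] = [67, 11]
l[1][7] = -25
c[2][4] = 11.55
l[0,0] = 67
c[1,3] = -32.32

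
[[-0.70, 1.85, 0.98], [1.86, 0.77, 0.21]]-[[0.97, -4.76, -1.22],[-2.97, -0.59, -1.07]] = [[-1.67, 6.61, 2.2], [4.83, 1.36, 1.28]]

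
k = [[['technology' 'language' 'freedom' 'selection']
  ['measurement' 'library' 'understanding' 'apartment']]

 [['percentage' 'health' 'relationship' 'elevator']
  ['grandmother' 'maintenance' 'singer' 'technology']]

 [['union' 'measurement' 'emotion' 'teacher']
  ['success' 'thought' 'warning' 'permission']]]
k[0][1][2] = 'understanding'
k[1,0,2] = 'relationship'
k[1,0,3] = 'elevator'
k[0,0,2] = 'freedom'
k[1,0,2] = 'relationship'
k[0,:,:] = [['technology', 'language', 'freedom', 'selection'], ['measurement', 'library', 'understanding', 'apartment']]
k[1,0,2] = 'relationship'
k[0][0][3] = 'selection'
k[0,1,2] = 'understanding'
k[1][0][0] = 'percentage'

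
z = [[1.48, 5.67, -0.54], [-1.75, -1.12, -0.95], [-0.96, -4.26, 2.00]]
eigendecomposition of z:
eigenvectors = [[(-0.78+0j), (-0.78-0j), -0.47+0.00j], [0.25-0.33j, 0.25+0.33j, (-0+0j)], [(0.41-0.23j), 0.41+0.23j, (0.88+0j)]]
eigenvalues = [(-0.08+2.2j), (-0.08-2.2j), (2.53+0j)]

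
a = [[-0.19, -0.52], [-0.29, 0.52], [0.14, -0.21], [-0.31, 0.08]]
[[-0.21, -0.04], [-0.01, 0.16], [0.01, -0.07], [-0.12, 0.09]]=a @ [[0.45, -0.26],[0.23, 0.17]]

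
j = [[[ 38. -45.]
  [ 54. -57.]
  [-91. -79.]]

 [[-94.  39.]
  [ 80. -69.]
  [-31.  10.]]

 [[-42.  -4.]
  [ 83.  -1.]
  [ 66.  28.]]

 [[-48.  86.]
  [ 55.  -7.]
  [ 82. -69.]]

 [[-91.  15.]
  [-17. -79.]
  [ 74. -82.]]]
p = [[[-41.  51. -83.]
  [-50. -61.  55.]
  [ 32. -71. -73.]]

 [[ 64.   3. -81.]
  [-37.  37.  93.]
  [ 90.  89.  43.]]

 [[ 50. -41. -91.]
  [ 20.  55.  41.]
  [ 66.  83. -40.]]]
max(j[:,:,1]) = 86.0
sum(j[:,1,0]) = 255.0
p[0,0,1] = 51.0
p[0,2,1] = -71.0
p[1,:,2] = [-81.0, 93.0, 43.0]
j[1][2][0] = -31.0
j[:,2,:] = [[-91.0, -79.0], [-31.0, 10.0], [66.0, 28.0], [82.0, -69.0], [74.0, -82.0]]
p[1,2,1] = 89.0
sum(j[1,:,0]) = -45.0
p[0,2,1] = -71.0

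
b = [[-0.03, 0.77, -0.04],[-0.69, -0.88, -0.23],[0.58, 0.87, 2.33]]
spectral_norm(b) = 2.67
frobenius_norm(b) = 2.90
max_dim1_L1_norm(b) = 3.78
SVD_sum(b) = [[0.08, 0.13, 0.25], [-0.22, -0.34, -0.66], [0.71, 1.11, 2.16]] + [[0.19, 0.5, -0.32], [-0.25, -0.64, 0.41], [-0.10, -0.26, 0.16]] + [[-0.31, 0.14, 0.03], [-0.23, 0.10, 0.02], [-0.03, 0.02, 0.0]]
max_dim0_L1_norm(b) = 2.6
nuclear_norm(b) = 4.15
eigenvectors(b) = [[(-0.73+0j), (-0.73-0j), -0.04+0.00j], [(0.36-0.56j), (0.36+0.56j), -0.06+0.00j], [(-0+0.18j), -0.00-0.18j, 1.00+0.00j]]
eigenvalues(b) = [(-0.42+0.6j), (-0.42-0.6j), (2.25+0j)]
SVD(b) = [[0.11, -0.59, -0.80], [-0.29, 0.75, -0.59], [0.95, 0.30, -0.09]] @ diag([2.666121751660073, 1.0659164744891019, 0.42025810490429416]) @ [[0.28, 0.44, 0.85], [-0.31, -0.8, 0.51], [0.91, -0.41, -0.09]]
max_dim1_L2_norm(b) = 2.55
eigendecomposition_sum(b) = [[(-0.01+0.44j), (0.4+0.28j), 0.03+0.04j], [(-0.33-0.23j), -0.42+0.16j, (-0.04+0j)], [0.11+0.00j, (0.07-0.1j), (0.01-0.01j)]] + [[-0.01-0.44j, (0.4-0.28j), (0.03-0.04j)], [(-0.33+0.23j), -0.42-0.16j, -0.04-0.00j], [0.11-0.00j, 0.07+0.10j, (0.01+0.01j)]] + [[-0.01+0.00j,-0.03+0.00j,-0.09+0.00j], [-0.02+0.00j,(-0.05+0j),-0.15+0.00j], [(0.37-0j),0.73-0.00j,(2.31-0j)]]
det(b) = 1.19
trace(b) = 1.42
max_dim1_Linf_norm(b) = 2.33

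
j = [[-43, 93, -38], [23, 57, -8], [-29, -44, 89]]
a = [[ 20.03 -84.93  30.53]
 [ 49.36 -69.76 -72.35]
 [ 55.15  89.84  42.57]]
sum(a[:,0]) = 124.53999999999999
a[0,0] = 20.03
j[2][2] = 89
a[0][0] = 20.03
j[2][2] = 89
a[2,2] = 42.57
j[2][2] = 89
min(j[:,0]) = -43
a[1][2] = -72.35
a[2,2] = 42.57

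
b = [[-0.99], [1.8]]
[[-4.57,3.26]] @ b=[[10.39]]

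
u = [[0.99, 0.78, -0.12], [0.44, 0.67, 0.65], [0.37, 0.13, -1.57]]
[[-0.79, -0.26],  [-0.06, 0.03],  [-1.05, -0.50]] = u@[[-0.55,-0.11], [-0.23,-0.15], [0.52,0.28]]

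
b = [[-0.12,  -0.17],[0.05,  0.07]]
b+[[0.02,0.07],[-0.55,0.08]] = [[-0.10, -0.1],[-0.50, 0.15]]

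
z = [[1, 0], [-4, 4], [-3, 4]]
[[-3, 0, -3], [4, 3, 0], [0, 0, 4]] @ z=[[6, -12], [-8, 12], [-12, 16]]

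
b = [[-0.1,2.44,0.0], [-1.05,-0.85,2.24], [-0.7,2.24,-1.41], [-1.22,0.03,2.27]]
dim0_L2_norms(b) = [1.76, 3.42, 3.49]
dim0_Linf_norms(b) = [1.22, 2.44, 2.27]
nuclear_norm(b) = 8.00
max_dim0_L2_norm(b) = 3.49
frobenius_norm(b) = 5.19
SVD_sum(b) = [[0.27, 0.97, -1.15],[-0.42, -1.53, 1.81],[0.41, 1.50, -1.78],[-0.33, -1.21, 1.43]] + [[-0.86, 1.31, 0.91], [-0.48, 0.73, 0.50], [-0.60, 0.9, 0.62], [-0.83, 1.26, 0.87]] + [[0.49, 0.16, 0.25], [-0.15, -0.05, -0.07], [-0.52, -0.16, -0.26], [-0.06, -0.02, -0.03]]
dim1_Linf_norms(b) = [2.44, 2.24, 2.24, 2.27]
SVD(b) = [[0.37, 0.61, 0.67], [-0.58, 0.34, -0.2], [0.57, 0.42, -0.71], [-0.46, 0.58, -0.08]] @ diag([4.164444260495871, 2.9789976556678965, 0.8526880840894748]) @ [[0.18,  0.64,  -0.75], [-0.48,  0.72,  0.50], [0.86,  0.27,  0.43]]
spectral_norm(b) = 4.16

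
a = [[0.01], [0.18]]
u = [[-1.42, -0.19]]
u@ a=[[-0.05]]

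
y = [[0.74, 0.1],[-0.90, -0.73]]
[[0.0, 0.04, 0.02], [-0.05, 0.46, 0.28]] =y @ [[-0.01,  0.16,  0.1], [0.08,  -0.83,  -0.51]]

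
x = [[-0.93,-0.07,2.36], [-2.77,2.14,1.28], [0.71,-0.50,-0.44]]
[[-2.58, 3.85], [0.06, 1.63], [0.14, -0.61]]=x @ [[1.28, 0.53], [2.0, 0.34], [-0.53, 1.85]]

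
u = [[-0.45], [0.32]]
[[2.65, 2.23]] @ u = [[-0.48]]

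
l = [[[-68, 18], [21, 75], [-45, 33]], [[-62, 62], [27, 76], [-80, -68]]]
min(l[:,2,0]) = -80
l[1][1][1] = 76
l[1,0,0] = -62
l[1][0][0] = -62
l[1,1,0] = 27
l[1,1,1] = 76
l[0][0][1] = 18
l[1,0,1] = 62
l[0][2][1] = 33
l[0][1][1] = 75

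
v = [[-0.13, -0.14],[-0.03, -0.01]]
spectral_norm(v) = 0.19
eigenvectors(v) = [[-0.98,0.69], [-0.2,-0.73]]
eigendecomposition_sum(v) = [[-0.13, -0.13], [-0.03, -0.03]] + [[0.0, -0.01], [-0.00, 0.02]]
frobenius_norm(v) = 0.19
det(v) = -0.00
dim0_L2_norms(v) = [0.13, 0.14]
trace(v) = -0.14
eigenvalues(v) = [-0.16, 0.02]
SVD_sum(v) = [[-0.13, -0.14], [-0.02, -0.02]] + [[0.00, -0.00],[-0.01, 0.01]]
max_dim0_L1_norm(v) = 0.16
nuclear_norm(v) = 0.21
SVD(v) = [[-0.99, -0.14], [-0.14, 0.99]] @ diag([0.19306572930724838, 0.01502079115959978]) @ [[0.69,0.73], [-0.73,0.69]]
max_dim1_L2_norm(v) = 0.19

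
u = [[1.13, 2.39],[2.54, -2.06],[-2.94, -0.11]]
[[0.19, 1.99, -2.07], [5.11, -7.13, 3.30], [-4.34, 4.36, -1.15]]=u @ [[1.5, -1.54, 0.43], [-0.63, 1.56, -1.07]]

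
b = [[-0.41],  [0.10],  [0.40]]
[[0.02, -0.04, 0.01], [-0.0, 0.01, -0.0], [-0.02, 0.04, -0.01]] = b @ [[-0.04,0.1,-0.03]]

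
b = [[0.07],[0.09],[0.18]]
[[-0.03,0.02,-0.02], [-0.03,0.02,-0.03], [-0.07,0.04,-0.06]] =b @ [[-0.37, 0.22, -0.32]]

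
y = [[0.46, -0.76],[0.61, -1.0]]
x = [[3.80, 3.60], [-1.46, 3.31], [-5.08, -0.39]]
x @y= [[3.94,-6.49],[1.35,-2.2],[-2.57,4.25]]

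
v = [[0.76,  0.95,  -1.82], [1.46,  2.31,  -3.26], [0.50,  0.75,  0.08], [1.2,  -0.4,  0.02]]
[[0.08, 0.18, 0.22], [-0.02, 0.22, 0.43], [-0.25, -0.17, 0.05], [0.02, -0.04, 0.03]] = v@ [[-0.07, -0.08, 0.04], [-0.26, -0.15, 0.05], [-0.21, -0.21, -0.08]]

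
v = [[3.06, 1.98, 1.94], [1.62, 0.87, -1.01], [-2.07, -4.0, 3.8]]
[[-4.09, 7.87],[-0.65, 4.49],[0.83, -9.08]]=v@[[-0.51,2.11], [-0.6,0.95], [-0.69,-0.24]]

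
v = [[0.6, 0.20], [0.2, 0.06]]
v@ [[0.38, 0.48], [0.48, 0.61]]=[[0.32, 0.41], [0.1, 0.13]]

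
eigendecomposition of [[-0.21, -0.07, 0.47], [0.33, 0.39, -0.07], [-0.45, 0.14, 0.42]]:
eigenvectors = [[(-0.66+0j), -0.66-0.00j, (0.24+0j)], [(0.29+0.25j), 0.29-0.25j, (0.85+0j)], [-0.36-0.53j, (-0.36+0.53j), (0.46+0j)]]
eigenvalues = [(0.08+0.4j), (0.08-0.4j), (0.44+0j)]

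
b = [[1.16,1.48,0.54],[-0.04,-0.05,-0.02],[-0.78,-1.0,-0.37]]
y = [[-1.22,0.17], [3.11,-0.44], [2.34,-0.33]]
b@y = [[4.45,-0.63],  [-0.15,0.02],  [-3.02,0.43]]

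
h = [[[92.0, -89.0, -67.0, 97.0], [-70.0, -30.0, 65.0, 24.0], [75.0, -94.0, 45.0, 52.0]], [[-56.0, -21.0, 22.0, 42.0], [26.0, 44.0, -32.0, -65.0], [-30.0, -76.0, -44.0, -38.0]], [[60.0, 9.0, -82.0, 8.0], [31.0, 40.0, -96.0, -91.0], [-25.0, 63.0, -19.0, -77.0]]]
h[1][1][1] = 44.0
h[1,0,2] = 22.0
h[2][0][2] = -82.0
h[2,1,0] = 31.0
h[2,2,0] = -25.0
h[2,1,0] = 31.0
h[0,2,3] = 52.0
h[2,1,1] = 40.0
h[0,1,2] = 65.0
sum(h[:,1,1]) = 54.0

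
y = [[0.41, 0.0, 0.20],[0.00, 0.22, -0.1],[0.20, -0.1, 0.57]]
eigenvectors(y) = [[-0.54, -0.78, 0.33], [0.17, -0.48, -0.86], [-0.83, 0.41, -0.38]]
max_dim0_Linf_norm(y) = 0.57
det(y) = 0.04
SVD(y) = [[-0.54, -0.78, -0.33],[0.17, -0.48, 0.86],[-0.83, 0.41, 0.38]] @ diag([0.7193358802653079, 0.3052816301614271, 0.17538248957326533]) @ [[-0.54,0.17,-0.83], [-0.78,-0.48,0.41], [-0.33,0.86,0.38]]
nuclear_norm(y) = 1.20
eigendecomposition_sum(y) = [[0.21, -0.06, 0.32], [-0.06, 0.02, -0.10], [0.32, -0.10, 0.49]] + [[0.18, 0.11, -0.1],[0.11, 0.07, -0.06],[-0.10, -0.06, 0.05]] + [[0.02, -0.05, -0.02], [-0.05, 0.13, 0.06], [-0.02, 0.06, 0.03]]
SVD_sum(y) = [[0.21, -0.06, 0.32], [-0.06, 0.02, -0.10], [0.32, -0.1, 0.49]] + [[0.18,0.11,-0.1], [0.11,0.07,-0.06], [-0.1,-0.06,0.05]] + [[0.02, -0.05, -0.02], [-0.05, 0.13, 0.06], [-0.02, 0.06, 0.03]]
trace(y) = 1.20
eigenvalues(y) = [0.72, 0.31, 0.18]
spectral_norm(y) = 0.72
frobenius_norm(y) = 0.80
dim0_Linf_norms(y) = [0.41, 0.22, 0.57]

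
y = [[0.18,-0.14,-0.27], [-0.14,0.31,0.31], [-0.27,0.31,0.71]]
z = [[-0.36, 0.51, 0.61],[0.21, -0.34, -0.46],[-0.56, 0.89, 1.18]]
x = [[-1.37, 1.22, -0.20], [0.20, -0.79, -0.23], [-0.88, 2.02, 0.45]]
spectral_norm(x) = 2.92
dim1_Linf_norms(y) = [0.27, 0.31, 0.71]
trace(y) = 1.20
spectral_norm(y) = 0.99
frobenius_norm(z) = 1.91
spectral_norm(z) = 1.90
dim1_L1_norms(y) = [0.59, 0.76, 1.29]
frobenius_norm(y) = 1.00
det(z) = -0.00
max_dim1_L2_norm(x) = 2.25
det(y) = 0.01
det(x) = 0.05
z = x @ y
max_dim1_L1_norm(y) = 1.29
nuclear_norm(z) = 1.97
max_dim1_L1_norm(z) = 2.63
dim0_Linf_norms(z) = [0.56, 0.89, 1.18]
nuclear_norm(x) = 3.75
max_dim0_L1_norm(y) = 1.29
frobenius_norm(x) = 3.03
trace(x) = -1.71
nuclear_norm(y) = 1.20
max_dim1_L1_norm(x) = 3.35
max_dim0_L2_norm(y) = 0.82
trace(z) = 0.48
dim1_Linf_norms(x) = [1.37, 0.79, 2.02]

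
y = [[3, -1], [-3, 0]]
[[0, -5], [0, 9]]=y@[[0, -3], [0, -4]]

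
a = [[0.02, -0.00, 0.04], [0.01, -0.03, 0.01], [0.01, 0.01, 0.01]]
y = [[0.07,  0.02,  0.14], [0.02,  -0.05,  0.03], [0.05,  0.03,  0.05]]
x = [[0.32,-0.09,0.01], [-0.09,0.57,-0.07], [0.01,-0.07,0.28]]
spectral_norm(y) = 0.18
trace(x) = 1.17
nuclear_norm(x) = 1.17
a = y @ x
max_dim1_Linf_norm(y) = 0.14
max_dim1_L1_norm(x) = 0.73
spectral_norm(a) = 0.05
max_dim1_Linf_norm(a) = 0.04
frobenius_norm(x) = 0.73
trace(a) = 0.00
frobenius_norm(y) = 0.19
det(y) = 0.00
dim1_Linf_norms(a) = [0.04, 0.03, 0.01]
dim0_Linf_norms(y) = [0.07, 0.05, 0.14]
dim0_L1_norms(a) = [0.04, 0.04, 0.06]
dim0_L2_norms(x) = [0.33, 0.58, 0.29]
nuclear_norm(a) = 0.09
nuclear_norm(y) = 0.25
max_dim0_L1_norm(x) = 0.73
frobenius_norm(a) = 0.06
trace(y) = 0.07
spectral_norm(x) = 0.61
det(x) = 0.05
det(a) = 0.00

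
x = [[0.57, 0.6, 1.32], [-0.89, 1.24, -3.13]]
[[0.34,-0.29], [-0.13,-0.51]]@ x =[[0.45, -0.16, 1.36],[0.38, -0.71, 1.42]]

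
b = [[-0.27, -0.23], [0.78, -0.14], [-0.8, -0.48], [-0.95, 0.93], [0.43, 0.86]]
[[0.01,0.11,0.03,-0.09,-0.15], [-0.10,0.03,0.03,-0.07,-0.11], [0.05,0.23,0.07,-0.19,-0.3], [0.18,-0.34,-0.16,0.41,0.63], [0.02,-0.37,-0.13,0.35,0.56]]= b @ [[-0.11, -0.04, 0.01, -0.02, -0.02], [0.08, -0.41, -0.16, 0.42, 0.66]]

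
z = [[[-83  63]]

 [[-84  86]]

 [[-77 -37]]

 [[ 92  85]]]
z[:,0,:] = [[-83, 63], [-84, 86], [-77, -37], [92, 85]]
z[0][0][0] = -83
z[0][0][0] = -83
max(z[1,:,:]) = 86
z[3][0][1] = 85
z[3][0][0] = 92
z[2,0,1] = -37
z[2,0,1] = -37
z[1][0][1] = 86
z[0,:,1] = [63]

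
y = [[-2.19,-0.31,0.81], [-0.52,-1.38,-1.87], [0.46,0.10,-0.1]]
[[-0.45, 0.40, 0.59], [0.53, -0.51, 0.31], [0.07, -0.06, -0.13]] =y @ [[0.05, -0.06, -0.28],[0.11, -0.04, -0.05],[-0.38, 0.32, -0.05]]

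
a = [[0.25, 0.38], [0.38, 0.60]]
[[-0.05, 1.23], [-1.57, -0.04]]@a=[[0.45, 0.72], [-0.41, -0.62]]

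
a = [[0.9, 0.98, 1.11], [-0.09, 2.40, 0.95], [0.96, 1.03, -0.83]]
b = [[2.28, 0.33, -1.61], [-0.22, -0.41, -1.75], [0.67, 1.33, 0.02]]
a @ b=[[2.58, 1.37, -3.14], [-0.10, 0.25, -4.04], [1.41, -1.21, -3.36]]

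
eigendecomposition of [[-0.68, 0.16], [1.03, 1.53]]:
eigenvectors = [[-0.91, -0.07], [0.41, -1.0]]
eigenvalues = [-0.75, 1.6]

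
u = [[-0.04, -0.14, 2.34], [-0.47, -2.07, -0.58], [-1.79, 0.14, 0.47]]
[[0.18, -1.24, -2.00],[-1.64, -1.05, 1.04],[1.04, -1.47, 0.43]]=u@ [[-0.48, 0.73, -0.48], [0.87, 0.48, -0.15], [0.12, -0.49, -0.87]]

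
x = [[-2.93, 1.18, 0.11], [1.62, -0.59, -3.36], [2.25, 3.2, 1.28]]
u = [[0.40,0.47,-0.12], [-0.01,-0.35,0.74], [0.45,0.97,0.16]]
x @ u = [[-1.13, -1.68, 1.24], [-0.86, -2.29, -1.17], [1.44, 1.18, 2.3]]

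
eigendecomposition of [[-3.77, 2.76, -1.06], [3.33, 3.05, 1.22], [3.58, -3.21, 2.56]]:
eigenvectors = [[-0.78, -0.28, -0.33], [0.27, -0.29, -0.55], [0.56, 0.91, 0.77]]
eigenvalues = [-3.97, 2.47, 3.34]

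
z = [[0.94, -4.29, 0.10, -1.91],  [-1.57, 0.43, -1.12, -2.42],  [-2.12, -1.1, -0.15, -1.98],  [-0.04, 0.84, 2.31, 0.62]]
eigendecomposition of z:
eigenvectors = [[0.48-0.12j, (0.48+0.12j), (-0.8+0j), -0.80-0.00j], [0.39-0.14j, (0.39+0.14j), 0.08+0.24j, 0.08-0.24j], [0.54+0.00j, 0.54-0.00j, (0.31-0.07j), 0.31+0.07j], [-0.40-0.36j, -0.40+0.36j, 0.40-0.18j, (0.4+0.18j)]]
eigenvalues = [(-1.37+2.11j), (-1.37-2.11j), (2.29+0.86j), (2.29-0.86j)]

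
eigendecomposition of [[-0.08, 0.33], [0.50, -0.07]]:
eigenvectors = [[-0.64, -0.63], [0.77, -0.78]]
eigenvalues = [-0.48, 0.33]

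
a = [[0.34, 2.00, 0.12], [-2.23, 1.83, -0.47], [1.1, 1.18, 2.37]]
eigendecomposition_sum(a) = [[(0.05+1.22j), (1.19-0.52j), (0.27+0.14j)], [-1.24+0.64j, (1.11+0.98j), -0.01+0.35j], [1.13+0.12j, -0.31-1.16j, 0.16-0.23j]] + [[0.05-1.22j,(1.19+0.52j),(0.27-0.14j)], [(-1.24-0.64j),1.11-0.98j,-0.01-0.35j], [(1.13-0.12j),-0.31+1.16j,0.16+0.23j]] + [[0.24-0.00j,(-0.37-0j),(-0.42-0j)],[(0.25-0j),-0.40-0.00j,-0.45-0.00j],[(-1.16+0j),1.81+0.00j,2.04+0.00j]]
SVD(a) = [[0.54,-0.22,-0.81], [0.79,0.47,0.40], [0.30,-0.85,0.43]] @ diag([3.1555184919621024, 3.1257976163856367, 1.0789310952433846]) @ [[-0.39, 0.91, 0.13], [-0.66, -0.18, -0.73], [-0.64, -0.37, 0.68]]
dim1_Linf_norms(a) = [2.0, 2.23, 2.37]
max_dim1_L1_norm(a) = 4.65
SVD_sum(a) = [[-0.67, 1.55, 0.22], [-0.98, 2.26, 0.32], [-0.37, 0.86, 0.12]] + [[0.45, 0.13, 0.49], [-0.98, -0.27, -1.08], [1.77, 0.49, 1.94]] + [[0.56,0.33,-0.59], [-0.27,-0.16,0.29], [-0.29,-0.17,0.31]]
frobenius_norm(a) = 4.57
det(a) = 10.64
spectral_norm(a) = 3.16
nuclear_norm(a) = 7.36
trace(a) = 4.54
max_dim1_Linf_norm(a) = 2.37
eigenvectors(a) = [[(-0.24+0.51j), -0.24-0.51j, (-0.2+0j)], [-0.64+0.00j, (-0.64-0j), -0.21+0.00j], [(0.44+0.29j), (0.44-0.29j), 0.96+0.00j]]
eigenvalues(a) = [(1.33+1.97j), (1.33-1.97j), (1.89+0j)]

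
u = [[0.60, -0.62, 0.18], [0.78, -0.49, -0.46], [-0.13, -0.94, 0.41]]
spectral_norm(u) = 1.39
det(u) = -0.36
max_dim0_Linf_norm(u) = 0.94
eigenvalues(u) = [(-0.64+0j), (0.58+0.48j), (0.58-0.48j)]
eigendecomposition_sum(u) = [[(0.1+0j), -0.18-0.00j, -0.10+0.00j], [0.28+0.00j, -0.49-0.00j, -0.26+0.00j], [0.27+0.00j, -0.46-0.00j, -0.25+0.00j]] + [[0.25+0.38j,-0.22+0.10j,0.14-0.26j], [(0.25-0.04j),0.13j,-0.10-0.13j], [-0.20+0.48j,(-0.24-0.14j),(0.33-0.04j)]] + [[(0.25-0.38j), (-0.22-0.1j), 0.14+0.26j],[(0.25+0.04j), 0.00-0.13j, -0.10+0.13j],[(-0.2-0.48j), -0.24+0.14j, (0.33+0.04j)]]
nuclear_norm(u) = 2.61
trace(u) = 0.52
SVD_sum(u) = [[0.47, -0.71, 0.03], [0.45, -0.68, 0.03], [0.40, -0.61, 0.03]] + [[0.02, 0.01, -0.02], [0.40, 0.24, -0.39], [-0.48, -0.29, 0.46]] + [[0.11, 0.08, 0.17], [-0.07, -0.05, -0.10], [-0.05, -0.04, -0.08]]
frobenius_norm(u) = 1.70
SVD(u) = [[-0.61, 0.04, 0.79],[-0.59, 0.65, -0.49],[-0.53, -0.76, -0.38]] @ diag([1.390296625547282, 0.9470443701524417, 0.27510407840380413]) @ [[-0.55, 0.84, -0.04],[0.66, 0.4, -0.64],[0.52, 0.37, 0.77]]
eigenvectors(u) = [[-0.26+0.00j, -0.35+0.51j, (-0.35-0.51j)],[(-0.7+0j), 0.18+0.29j, (0.18-0.29j)],[-0.66+0.00j, (-0.71+0j), -0.71-0.00j]]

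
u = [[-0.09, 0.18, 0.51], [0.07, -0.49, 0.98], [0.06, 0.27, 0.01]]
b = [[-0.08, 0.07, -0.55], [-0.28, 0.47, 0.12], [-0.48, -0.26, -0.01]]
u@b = [[-0.29, -0.05, 0.07], [-0.34, -0.48, -0.11], [-0.09, 0.13, -0.00]]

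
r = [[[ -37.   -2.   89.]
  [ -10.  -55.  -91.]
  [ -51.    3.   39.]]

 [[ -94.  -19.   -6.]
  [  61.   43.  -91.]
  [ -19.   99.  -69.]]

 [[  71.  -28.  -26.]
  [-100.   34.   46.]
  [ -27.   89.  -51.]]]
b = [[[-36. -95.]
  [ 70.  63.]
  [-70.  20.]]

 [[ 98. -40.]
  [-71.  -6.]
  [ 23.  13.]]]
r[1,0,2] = -6.0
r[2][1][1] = 34.0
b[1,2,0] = 23.0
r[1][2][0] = -19.0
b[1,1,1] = -6.0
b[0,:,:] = [[-36.0, -95.0], [70.0, 63.0], [-70.0, 20.0]]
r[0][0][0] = -37.0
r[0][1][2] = -91.0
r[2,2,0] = -27.0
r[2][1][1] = 34.0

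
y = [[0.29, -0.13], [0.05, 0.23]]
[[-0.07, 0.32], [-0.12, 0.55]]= y@ [[-0.42, 1.98], [-0.42, 1.98]]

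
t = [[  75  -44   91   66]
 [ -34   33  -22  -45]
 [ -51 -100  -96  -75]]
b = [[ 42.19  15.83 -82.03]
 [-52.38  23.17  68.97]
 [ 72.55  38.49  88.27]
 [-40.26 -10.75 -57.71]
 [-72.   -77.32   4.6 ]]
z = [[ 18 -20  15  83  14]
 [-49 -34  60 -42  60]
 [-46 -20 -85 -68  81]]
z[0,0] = 18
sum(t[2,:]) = -322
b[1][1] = 23.17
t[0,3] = 66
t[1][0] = -34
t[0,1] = -44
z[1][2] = 60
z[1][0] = -49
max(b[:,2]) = 88.27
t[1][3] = -45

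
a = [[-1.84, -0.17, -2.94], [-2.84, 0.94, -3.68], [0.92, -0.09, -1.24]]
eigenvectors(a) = [[-0.01+0.00j, 0.65+0.09j, 0.65-0.09j],  [1.00+0.00j, 0.67+0.00j, (0.67-0j)],  [(-0.04+0j), (-0.04-0.35j), (-0.04+0.35j)]]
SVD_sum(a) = [[-1.93, 0.38, -2.81], [-2.65, 0.52, -3.86], [-0.27, 0.05, -0.4]] + [[0.21,  -0.06,  -0.15], [-0.27,  0.07,  0.20], [1.15,  -0.31,  -0.83]] + [[-0.12, -0.49, 0.02], [0.08, 0.34, -0.01], [0.04, 0.17, -0.01]]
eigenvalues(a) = [(1.14+0j), (-1.64+1.53j), (-1.64-1.53j)]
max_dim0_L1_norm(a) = 7.86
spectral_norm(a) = 5.85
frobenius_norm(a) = 6.08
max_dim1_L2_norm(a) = 4.74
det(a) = 5.72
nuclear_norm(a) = 8.01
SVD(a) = [[-0.59, 0.17, -0.79],[-0.81, -0.23, 0.55],[-0.08, 0.96, 0.27]] @ diag([5.8496004864886, 1.5199215449302994, 0.643282710578318]) @ [[0.56,-0.11,0.82], [0.79,-0.22,-0.57], [0.24,0.97,-0.03]]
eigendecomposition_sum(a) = [[0.02-0.00j,  (-0.02+0j),  0j], [(-1.15+0j),  1.11+0.00j,  -0.30+0.00j], [0.05-0.00j,  -0.05+0.00j,  (0.01+0j)]] + [[(-0.93+0.62j), -0.08-0.06j, (-1.47-1.59j)], [-0.84+0.75j, (-0.09-0.05j), -1.69-1.39j], [0.44+0.40j, -0.02+0.05j, (-0.63+0.95j)]] + [[(-0.93-0.62j), -0.08+0.06j, (-1.47+1.59j)], [(-0.84-0.75j), -0.09+0.05j, (-1.69+1.39j)], [(0.44-0.4j), (-0.02-0.05j), -0.63-0.95j]]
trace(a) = -2.14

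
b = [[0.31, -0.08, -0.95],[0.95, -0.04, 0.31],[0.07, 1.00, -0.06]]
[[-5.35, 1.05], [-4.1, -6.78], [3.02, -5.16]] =b @ [[-5.34,-6.43], [3.61,-4.88], [3.59,-2.79]]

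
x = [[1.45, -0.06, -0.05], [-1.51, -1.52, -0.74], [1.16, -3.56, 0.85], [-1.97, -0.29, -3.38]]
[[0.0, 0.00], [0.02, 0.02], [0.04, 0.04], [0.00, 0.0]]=x @ [[0.0, 0.0], [-0.01, -0.01], [-0.00, -0.00]]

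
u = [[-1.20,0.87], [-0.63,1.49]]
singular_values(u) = [2.11, 0.59]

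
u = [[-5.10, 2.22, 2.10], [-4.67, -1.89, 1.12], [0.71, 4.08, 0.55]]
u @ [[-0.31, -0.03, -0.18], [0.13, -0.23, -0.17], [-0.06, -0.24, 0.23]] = [[1.74, -0.86, 1.02], [1.13, 0.31, 1.42], [0.28, -1.09, -0.69]]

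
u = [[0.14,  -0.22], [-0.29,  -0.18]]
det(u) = -0.09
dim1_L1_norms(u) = [0.36, 0.47]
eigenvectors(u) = [[0.85, 0.43], [-0.53, 0.90]]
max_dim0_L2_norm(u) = 0.32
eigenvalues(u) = [0.28, -0.32]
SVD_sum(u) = [[0.01, 0.0], [-0.29, -0.18]] + [[0.13, -0.22], [0.0, -0.00]]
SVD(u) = [[-0.02, 1.00], [1.0, 0.02]] @ diag([0.34135115321130005, 0.26072857572831465]) @ [[-0.86, -0.51], [0.51, -0.86]]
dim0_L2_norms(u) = [0.32, 0.28]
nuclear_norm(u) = 0.60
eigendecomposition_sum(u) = [[0.21,-0.1],[-0.14,0.06]] + [[-0.07, -0.12], [-0.15, -0.24]]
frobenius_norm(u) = 0.43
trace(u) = -0.04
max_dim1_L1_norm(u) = 0.47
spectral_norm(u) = 0.34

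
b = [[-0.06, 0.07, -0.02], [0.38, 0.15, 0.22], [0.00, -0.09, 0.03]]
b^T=[[-0.06, 0.38, 0.00], [0.07, 0.15, -0.09], [-0.02, 0.22, 0.03]]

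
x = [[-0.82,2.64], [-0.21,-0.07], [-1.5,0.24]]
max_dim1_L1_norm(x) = 3.46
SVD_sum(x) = [[-1.18, 2.47],[-0.01, 0.02],[-0.37, 0.78]] + [[0.36, 0.17], [-0.2, -0.09], [-1.13, -0.54]]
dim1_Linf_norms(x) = [2.64, 0.21, 1.5]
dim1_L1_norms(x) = [3.46, 0.28, 1.74]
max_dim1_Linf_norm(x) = 2.64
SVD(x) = [[0.95, -0.3], [0.01, 0.17], [0.30, 0.94]] @ diag([2.8686750550045934, 1.330151656313817]) @ [[-0.43, 0.90], [-0.90, -0.43]]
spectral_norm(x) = 2.87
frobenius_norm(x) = 3.16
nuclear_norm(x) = 4.20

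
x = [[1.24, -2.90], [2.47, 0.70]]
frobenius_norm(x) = 4.07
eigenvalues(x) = [(0.97+2.66j), (0.97-2.66j)]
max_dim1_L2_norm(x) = 3.15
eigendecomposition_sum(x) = [[(0.62+1.28j), -1.45+0.53j], [1.24-0.45j, (0.35+1.38j)]] + [[(0.62-1.28j), -1.45-0.53j],[1.24+0.45j, (0.35-1.38j)]]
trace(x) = 1.94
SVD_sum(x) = [[1.8, -2.5], [0.51, -0.71]] + [[-0.56, -0.40],[1.96, 1.41]]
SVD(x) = [[-0.96, -0.27], [-0.27, 0.96]] @ diag([3.19998727454367, 2.509697480326777]) @ [[-0.58, 0.81],[0.81, 0.58]]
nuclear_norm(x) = 5.71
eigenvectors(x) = [[(0.73+0j), 0.73-0.00j], [(0.07-0.67j), 0.07+0.67j]]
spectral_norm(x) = 3.20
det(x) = 8.03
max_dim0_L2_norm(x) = 2.98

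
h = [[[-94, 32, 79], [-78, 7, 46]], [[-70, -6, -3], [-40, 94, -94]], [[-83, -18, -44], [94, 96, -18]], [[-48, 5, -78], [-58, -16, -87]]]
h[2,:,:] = [[-83, -18, -44], [94, 96, -18]]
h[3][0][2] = -78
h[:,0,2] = [79, -3, -44, -78]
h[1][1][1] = 94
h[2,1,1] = 96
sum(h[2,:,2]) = -62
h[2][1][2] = -18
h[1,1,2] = -94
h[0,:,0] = [-94, -78]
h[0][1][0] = -78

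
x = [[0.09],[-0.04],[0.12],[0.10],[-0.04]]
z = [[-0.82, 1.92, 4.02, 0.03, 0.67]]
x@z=[[-0.07, 0.17, 0.36, 0.0, 0.06], [0.03, -0.08, -0.16, -0.0, -0.03], [-0.10, 0.23, 0.48, 0.00, 0.08], [-0.08, 0.19, 0.4, 0.0, 0.07], [0.03, -0.08, -0.16, -0.00, -0.03]]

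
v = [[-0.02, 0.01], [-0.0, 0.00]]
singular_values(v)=[0.02, 0.0]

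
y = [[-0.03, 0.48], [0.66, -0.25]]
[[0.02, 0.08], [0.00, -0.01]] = y @ [[0.02, 0.04], [0.04, 0.16]]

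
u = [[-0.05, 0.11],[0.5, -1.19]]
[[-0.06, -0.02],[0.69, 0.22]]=u @[[0.19, 0.71], [-0.5, 0.11]]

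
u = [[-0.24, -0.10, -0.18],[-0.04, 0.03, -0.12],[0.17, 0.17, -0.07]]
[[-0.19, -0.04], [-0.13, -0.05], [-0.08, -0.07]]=u @ [[0.44, -0.14], [-0.59, -0.1], [0.8, 0.47]]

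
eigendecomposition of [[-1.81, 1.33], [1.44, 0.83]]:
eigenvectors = [[-0.91, -0.38], [0.41, -0.92]]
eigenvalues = [-2.4, 1.42]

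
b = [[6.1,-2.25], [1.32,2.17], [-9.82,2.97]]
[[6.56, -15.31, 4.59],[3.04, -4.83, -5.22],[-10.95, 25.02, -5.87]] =b @ [[1.30, -2.72, -0.11], [0.61, -0.57, -2.34]]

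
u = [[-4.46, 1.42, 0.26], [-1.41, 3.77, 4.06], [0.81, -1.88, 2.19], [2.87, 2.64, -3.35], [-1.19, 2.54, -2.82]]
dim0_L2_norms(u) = [5.67, 5.76, 6.37]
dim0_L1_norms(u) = [10.74, 12.25, 12.68]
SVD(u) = [[-0.44, -0.44, -0.53], [-0.64, -0.33, 0.69], [-0.15, 0.44, 0.13], [0.59, -0.4, 0.44], [0.18, -0.59, -0.18]] @ diag([6.971846849619602, 6.260136515711027, 4.254402697219739]) @ [[0.6,  -0.11,  -0.79], [0.37,  -0.84,  0.40], [0.7,  0.54,  0.46]]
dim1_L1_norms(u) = [6.14, 9.24, 4.88, 8.86, 6.55]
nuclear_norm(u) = 17.49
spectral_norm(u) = 6.97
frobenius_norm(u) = 10.29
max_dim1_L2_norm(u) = 5.72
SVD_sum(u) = [[-1.85,0.34,2.41], [-2.7,0.49,3.53], [-0.62,0.11,0.81], [2.47,-0.45,-3.23], [0.74,-0.13,-0.97]] + [[-1.03, 2.30, -1.11], [-0.76, 1.71, -0.82], [1.03, -2.30, 1.11], [-0.93, 2.07, -1.00], [-1.39, 3.09, -1.49]] + [[-1.58, -1.21, -1.04], [2.05, 1.57, 1.35], [0.40, 0.31, 0.27], [1.33, 1.02, 0.88], [-0.55, -0.42, -0.36]]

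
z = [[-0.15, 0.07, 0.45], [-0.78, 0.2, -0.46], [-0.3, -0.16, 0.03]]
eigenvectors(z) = [[0.11-0.52j, 0.11+0.52j, (0.11+0j)], [0.73+0.00j, 0.73-0.00j, -0.95+0.00j], [0.40+0.15j, 0.40-0.15j, 0.29+0.00j]]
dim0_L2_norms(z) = [0.85, 0.27, 0.64]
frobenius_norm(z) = 1.10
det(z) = 0.10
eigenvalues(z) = [(-0.18+0.46j), (-0.18-0.46j), (0.43+0j)]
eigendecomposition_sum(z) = [[-0.08+0.22j, (0.05+0.04j), (0.2+0.04j)], [(-0.32-0.05j), -0.04+0.08j, 0.00+0.28j], [-0.17-0.09j, (-0.04+0.04j), -0.06+0.16j]] + [[(-0.08-0.22j), 0.05-0.04j, 0.20-0.04j],[(-0.32+0.05j), -0.04-0.08j, 0.00-0.28j],[-0.17+0.09j, -0.04-0.04j, -0.06-0.16j]] + [[0.02-0.00j, (-0.03-0j), (0.05+0j)], [-0.13+0.00j, (0.28+0j), -0.46-0.00j], [(0.04-0j), (-0.09-0j), 0.14+0.00j]]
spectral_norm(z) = 0.95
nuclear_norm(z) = 1.67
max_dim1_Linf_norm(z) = 0.78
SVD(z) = [[0.09, 0.94, -0.34], [-0.97, 0.01, -0.24], [-0.22, 0.35, 0.91]] @ diag([0.9543499961902189, 0.49696927854425743, 0.220539386402813]) @ [[0.85, -0.16, 0.50],[-0.51, 0.02, 0.86],[-0.15, -0.99, -0.06]]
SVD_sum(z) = [[0.08, -0.01, 0.04], [-0.79, 0.15, -0.47], [-0.18, 0.03, -0.11]] + [[-0.24, 0.01, 0.40], [-0.0, 0.0, 0.0], [-0.09, 0.00, 0.15]] + [[0.01,0.07,0.00], [0.01,0.05,0.0], [-0.03,-0.2,-0.01]]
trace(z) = 0.08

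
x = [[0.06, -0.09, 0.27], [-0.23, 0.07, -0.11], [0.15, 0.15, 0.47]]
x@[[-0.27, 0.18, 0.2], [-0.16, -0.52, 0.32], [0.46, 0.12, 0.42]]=[[0.12, 0.09, 0.10], [0.0, -0.09, -0.07], [0.15, 0.01, 0.28]]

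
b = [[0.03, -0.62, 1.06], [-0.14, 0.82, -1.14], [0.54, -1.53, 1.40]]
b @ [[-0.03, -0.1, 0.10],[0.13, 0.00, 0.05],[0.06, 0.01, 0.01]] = [[-0.02, 0.01, -0.02], [0.04, 0.0, 0.02], [-0.13, -0.04, -0.01]]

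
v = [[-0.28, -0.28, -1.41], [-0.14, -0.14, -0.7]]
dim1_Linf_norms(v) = [1.41, 0.7]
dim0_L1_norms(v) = [0.42, 0.42, 2.11]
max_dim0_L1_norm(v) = 2.11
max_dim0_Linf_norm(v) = 1.41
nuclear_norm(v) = 1.64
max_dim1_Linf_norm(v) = 1.41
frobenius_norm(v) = 1.64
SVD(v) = [[-0.9, -0.44], [-0.44, 0.9]] @ diag([1.6352671139864063, 0.0012107495897082806]) @ [[0.19, 0.19, 0.96], [-0.68, -0.68, 0.27]]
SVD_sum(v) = [[-0.28, -0.28, -1.41], [-0.14, -0.14, -0.70]] + [[0.00, 0.0, -0.0], [-0.0, -0.00, 0.0]]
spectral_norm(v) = 1.64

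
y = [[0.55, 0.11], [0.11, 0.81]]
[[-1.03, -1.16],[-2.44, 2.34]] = y@ [[-1.31, -2.77],[-2.83, 3.26]]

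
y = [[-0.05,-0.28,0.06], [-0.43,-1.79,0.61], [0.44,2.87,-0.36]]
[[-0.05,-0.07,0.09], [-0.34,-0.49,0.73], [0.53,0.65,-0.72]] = y @ [[0.23, 0.16, 0.08], [0.16, 0.18, -0.17], [0.08, -0.17, 0.75]]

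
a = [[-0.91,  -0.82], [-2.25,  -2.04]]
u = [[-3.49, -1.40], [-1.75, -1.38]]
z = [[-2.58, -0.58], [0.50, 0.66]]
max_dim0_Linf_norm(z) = 2.58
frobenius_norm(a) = 3.27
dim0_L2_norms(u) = [3.9, 1.97]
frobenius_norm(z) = 2.77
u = a + z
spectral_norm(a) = 3.27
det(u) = 2.37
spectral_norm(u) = 4.34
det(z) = -1.41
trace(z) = -1.92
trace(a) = -2.95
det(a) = 0.01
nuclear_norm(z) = 3.24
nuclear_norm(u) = 4.88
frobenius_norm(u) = 4.37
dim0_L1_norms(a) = [3.16, 2.86]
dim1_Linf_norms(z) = [2.58, 0.66]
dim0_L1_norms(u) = [5.24, 2.78]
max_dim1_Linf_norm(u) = 3.49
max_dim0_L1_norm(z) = 3.08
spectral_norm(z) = 2.72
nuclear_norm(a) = 3.28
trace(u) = -4.87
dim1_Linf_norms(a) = [0.91, 2.25]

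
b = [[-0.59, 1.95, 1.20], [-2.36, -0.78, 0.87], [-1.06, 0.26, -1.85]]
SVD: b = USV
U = [[-0.42, -0.72, -0.55],  [-0.91, 0.29, 0.31],  [-0.06, 0.63, -0.77]]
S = [2.72, 2.48, 1.89]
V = [[0.9, -0.05, -0.43], [-0.38, -0.59, -0.71], [0.22, -0.81, 0.55]]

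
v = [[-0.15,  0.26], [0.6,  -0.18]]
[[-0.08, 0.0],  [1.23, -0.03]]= v @ [[2.37, -0.05], [1.05, -0.02]]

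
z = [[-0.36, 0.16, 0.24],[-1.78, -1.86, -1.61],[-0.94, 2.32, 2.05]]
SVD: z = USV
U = [[0.06,0.20,-0.98],  [-0.67,0.74,0.11],  [0.74,0.64,0.17]]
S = [3.98, 2.01, 0.07]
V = [[0.12, 0.75, 0.66], [-0.99, 0.08, 0.09], [-0.02, 0.66, -0.75]]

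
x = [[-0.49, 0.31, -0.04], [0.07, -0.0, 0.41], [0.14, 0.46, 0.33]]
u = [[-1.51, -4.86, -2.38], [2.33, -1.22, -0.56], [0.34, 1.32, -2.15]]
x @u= [[1.45,  1.95,  1.08],  [0.03,  0.20,  -1.05],  [0.97,  -0.81,  -1.3]]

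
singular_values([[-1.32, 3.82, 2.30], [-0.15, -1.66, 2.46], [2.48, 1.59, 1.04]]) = [4.86, 2.98, 2.78]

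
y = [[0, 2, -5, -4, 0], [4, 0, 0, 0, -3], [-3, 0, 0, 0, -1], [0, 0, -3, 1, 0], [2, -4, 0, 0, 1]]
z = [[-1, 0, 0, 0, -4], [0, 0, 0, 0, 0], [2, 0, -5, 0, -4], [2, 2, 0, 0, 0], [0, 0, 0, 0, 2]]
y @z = [[-18, -8, 25, 0, 20], [-4, 0, 0, 0, -22], [3, 0, 0, 0, 10], [-4, 2, 15, 0, 12], [-2, 0, 0, 0, -6]]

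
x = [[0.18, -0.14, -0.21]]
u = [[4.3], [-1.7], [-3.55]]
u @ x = [[0.77, -0.60, -0.90], [-0.31, 0.24, 0.36], [-0.64, 0.5, 0.75]]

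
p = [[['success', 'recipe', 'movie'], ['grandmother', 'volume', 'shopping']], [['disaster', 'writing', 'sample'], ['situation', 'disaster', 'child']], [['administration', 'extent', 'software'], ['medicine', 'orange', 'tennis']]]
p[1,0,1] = 'writing'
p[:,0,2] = ['movie', 'sample', 'software']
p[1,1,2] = 'child'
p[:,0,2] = ['movie', 'sample', 'software']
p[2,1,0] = 'medicine'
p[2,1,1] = 'orange'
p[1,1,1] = 'disaster'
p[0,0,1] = 'recipe'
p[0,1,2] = 'shopping'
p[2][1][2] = 'tennis'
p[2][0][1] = 'extent'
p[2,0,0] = 'administration'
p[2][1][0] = 'medicine'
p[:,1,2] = ['shopping', 'child', 'tennis']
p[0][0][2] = 'movie'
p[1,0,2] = 'sample'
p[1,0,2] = 'sample'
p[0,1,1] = 'volume'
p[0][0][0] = 'success'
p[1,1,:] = ['situation', 'disaster', 'child']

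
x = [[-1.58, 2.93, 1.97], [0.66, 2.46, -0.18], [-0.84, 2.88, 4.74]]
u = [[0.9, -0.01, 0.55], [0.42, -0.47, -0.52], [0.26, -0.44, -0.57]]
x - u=[[-2.48,2.94,1.42],[0.24,2.93,0.34],[-1.1,3.32,5.31]]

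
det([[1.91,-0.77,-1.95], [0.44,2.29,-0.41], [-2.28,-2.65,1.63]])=-3.021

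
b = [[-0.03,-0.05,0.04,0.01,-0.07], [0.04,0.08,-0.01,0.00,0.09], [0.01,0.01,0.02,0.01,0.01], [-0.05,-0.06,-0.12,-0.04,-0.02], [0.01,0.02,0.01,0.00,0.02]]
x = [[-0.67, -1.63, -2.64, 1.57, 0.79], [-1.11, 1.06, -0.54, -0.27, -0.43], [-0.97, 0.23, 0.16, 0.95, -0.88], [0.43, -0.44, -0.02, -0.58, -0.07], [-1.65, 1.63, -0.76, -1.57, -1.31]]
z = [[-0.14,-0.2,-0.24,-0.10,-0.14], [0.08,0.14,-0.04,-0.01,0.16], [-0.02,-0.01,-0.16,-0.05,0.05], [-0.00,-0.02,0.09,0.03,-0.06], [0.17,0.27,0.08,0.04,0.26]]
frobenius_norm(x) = 5.44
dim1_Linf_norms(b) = [0.07, 0.09, 0.02, 0.12, 0.02]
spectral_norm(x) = 3.98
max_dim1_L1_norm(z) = 0.82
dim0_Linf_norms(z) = [0.17, 0.27, 0.24, 0.1, 0.26]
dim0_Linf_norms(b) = [0.05, 0.08, 0.12, 0.04, 0.09]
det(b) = -0.00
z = x @ b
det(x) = 0.07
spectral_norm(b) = 0.18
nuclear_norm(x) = 9.55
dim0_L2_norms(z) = [0.24, 0.36, 0.32, 0.12, 0.34]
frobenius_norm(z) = 0.65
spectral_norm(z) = 0.58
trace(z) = 0.13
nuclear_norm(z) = 0.89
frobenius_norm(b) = 0.22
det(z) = -0.00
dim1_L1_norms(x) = [7.3, 3.41, 3.19, 1.54, 6.92]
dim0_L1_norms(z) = [0.41, 0.64, 0.61, 0.23, 0.67]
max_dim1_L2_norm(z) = 0.42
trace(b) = 0.05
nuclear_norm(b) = 0.33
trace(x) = -1.34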